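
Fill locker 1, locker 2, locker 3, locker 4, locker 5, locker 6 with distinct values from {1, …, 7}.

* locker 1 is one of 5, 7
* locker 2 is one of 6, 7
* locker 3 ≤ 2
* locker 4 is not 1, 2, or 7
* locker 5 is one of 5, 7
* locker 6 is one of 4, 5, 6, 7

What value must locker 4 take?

The 2 variables locker 1 and locker 5 are confined to {5, 7}, which locks those values in; drop them from locker 2, locker 4, locker 6.
locker 2 must be 6 (only option left). Eliminate 6 elsewhere: locker 4, locker 6.
locker 6 has just one choice, so locker 6 = 4. Remove 4 from locker 4.
So locker 4 = 3.

3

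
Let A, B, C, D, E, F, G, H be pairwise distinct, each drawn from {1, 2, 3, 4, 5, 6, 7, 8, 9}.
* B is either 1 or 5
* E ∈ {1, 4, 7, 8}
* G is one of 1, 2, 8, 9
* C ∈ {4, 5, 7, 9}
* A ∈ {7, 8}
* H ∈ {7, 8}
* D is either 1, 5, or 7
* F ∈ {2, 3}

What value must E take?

4

Among the 8 variables, 3 fits only F (and all 8 values in {1, 2, 3, 4, 5, 7, 8, 9} must be used), so F = 3.
Among the 7 still-open variables, 2 fits only G (and all 7 values in {1, 2, 4, 5, 7, 8, 9} must be used), so G = 2.
Among the 6 still-open variables, 9 fits only C (and all 6 values in {1, 4, 5, 7, 8, 9} must be used), so C = 9.
The 5 still-open variables together cover exactly {1, 4, 5, 7, 8} — 5 values for 5 variables — and 4 appears only in E's list, so E = 4.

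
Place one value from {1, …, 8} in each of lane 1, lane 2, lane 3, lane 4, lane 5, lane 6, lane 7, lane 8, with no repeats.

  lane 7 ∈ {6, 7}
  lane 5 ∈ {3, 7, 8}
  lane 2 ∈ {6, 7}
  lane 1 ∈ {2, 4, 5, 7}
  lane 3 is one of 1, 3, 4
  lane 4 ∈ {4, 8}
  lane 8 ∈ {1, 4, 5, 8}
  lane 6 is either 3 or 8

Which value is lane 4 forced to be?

4

The 8 variables draw from only 8 values {1, 2, 3, 4, 5, 6, 7, 8}, so each is used; only lane 1 can be 2, hence lane 1 = 2.
The 7 still-open variables together cover exactly {1, 3, 4, 5, 6, 7, 8} — 7 values for 7 variables — and 5 appears only in lane 8's list, so lane 8 = 5.
The 6 still-open variables together cover exactly {1, 3, 4, 6, 7, 8} — 6 values for 6 variables — and 1 appears only in lane 3's list, so lane 3 = 1.
The 5 still-open variables together cover exactly {3, 4, 6, 7, 8} — 5 values for 5 variables — and 4 appears only in lane 4's list, so lane 4 = 4.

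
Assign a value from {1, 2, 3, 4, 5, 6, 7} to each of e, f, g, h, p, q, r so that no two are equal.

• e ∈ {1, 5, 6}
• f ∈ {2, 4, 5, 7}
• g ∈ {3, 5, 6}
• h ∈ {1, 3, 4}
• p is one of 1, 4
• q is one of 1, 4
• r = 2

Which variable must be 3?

r must be 2 (only option left). Strike 2 from f.
The 6 still-open variables draw from only 6 values {1, 3, 4, 5, 6, 7}, so each is used; only f can be 7, hence f = 7.
p and q between them cover only {1, 4} — a naked pair. Remove those values from e, h.
So 3 goes to h.

h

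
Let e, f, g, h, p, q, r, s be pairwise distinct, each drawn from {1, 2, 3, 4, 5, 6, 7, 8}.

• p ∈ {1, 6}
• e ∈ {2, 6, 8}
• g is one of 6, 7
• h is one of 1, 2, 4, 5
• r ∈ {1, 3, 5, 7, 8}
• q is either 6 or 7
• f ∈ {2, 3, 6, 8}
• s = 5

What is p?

s must be 5 (only option left). Remove 5 from h, r.
The 7 still-open variables together cover exactly {1, 2, 3, 4, 6, 7, 8} — 7 values for 7 variables — and 4 appears only in h's list, so h = 4.
g and q between them cover only {6, 7} — a naked pair. Remove those values from e, f, p, r.
So p = 1.

1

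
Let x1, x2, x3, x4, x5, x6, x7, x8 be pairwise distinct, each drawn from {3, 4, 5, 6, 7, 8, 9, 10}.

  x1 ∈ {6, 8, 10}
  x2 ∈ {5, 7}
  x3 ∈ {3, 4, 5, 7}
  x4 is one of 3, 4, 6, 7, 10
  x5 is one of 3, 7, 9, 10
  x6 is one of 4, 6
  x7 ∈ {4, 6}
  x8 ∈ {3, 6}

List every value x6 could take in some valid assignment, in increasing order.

4, 6

The 8 variables together cover exactly {3, 4, 5, 6, 7, 8, 9, 10} — 8 values for 8 variables — and 8 appears only in x1's list, so x1 = 8.
The 7 still-open variables draw from only 7 values {3, 4, 5, 6, 7, 9, 10}, so each is used; only x5 can be 9, hence x5 = 9.
The 6 still-open variables together cover exactly {3, 4, 5, 6, 7, 10} — 6 values for 6 variables — and 10 appears only in x4's list, so x4 = 10.
The 2 variables x6 and x7 are confined to {4, 6}, which locks those values in; drop them from x3, x8.
x8 has just one choice, so x8 = 3. Remove 3 from x3.
No further eliminations apply; x6 can still be any of 4, 6.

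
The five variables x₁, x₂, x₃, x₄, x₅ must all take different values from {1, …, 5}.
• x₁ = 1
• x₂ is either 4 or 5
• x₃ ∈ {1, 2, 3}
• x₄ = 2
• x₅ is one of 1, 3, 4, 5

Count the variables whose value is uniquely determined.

3

x₁'s domain is down to {1}, so x₁ = 1. Eliminate 1 elsewhere: x₃, x₅.
That leaves x₄ = 2. Remove 2 from x₃.
x₃'s domain is down to {3}, so x₃ = 3. Remove 3 from x₅.
Determined: x₁=1, x₃=3, x₄=2. The other variables each still have more than one consistent value. That makes 3.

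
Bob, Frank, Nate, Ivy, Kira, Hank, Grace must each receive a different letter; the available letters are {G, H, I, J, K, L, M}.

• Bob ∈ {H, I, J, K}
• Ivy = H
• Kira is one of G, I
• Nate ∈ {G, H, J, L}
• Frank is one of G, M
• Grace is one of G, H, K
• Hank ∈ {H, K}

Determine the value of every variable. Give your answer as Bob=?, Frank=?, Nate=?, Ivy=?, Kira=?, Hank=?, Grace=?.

Bob=J, Frank=M, Nate=L, Ivy=H, Kira=I, Hank=K, Grace=G

Ivy has just one choice, so Ivy = H. So Bob, Nate, Hank, Grace can't be H.
Hank's domain is down to {K}, so Hank = K. Strike K from Bob, Grace.
Grace must be G (only option left). Remove G from Frank, Nate, Kira.
That leaves Frank = M.
Kira's domain is down to {I}, so Kira = I. Remove I from Bob.
That leaves Bob = J. Strike J from Nate.
That leaves Nate = L.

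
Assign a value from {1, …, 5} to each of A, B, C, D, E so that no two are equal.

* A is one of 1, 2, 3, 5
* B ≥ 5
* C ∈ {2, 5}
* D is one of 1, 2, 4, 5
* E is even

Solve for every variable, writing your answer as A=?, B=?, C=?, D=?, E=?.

A=3, B=5, C=2, D=1, E=4

B's domain is down to {5}, so B = 5. Strike 5 from A, C, D.
C has just one choice, so C = 2. Remove 2 from A, D, E.
That leaves E = 4. Strike 4 from D.
D has just one choice, so D = 1. Eliminate 1 elsewhere: A.
A must be 3 (only option left).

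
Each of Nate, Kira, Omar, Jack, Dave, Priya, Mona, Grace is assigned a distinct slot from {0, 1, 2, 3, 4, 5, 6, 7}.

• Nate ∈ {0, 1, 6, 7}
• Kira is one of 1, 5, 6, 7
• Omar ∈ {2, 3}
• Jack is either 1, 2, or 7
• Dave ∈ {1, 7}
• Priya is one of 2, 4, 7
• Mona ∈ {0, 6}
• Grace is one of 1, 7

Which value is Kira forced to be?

5

Among the 8 variables, 3 fits only Omar (and all 8 values in {0, 1, 2, 3, 4, 5, 6, 7} must be used), so Omar = 3.
The 7 still-open variables draw from only 7 values {0, 1, 2, 4, 5, 6, 7}, so each is used; only Priya can be 4, hence Priya = 4.
The 6 still-open variables draw from only 6 values {0, 1, 2, 5, 6, 7}, so each is used; only Jack can be 2, hence Jack = 2.
The 5 still-open variables draw from only 5 values {0, 1, 5, 6, 7}, so each is used; only Kira can be 5, hence Kira = 5.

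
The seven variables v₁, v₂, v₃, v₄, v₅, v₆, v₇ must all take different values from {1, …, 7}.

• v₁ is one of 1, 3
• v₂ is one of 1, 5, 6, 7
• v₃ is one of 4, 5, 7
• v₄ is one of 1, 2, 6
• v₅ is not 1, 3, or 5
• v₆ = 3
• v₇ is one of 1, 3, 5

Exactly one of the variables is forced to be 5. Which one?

v₇

v₆ must be 3 (only option left). So v₁, v₇ can't be 3.
v₁ has just one choice, so v₁ = 1. Eliminate 1 elsewhere: v₂, v₄, v₇.
So 5 goes to v₇.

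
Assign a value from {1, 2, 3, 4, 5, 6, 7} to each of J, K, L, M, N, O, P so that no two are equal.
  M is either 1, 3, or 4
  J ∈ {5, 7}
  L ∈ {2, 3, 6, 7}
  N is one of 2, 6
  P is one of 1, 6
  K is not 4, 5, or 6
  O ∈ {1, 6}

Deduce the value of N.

2

Among the 7 variables, 4 fits only M (and all 7 values in {1, 2, 3, 4, 5, 6, 7} must be used), so M = 4.
The 6 still-open variables draw from only 6 values {1, 2, 3, 5, 6, 7}, so each is used; only J can be 5, hence J = 5.
O and P share exactly the 2 values {1, 6}; by pigeonhole those values go to them, so strike 1, 6 from K, L, N.
So N = 2.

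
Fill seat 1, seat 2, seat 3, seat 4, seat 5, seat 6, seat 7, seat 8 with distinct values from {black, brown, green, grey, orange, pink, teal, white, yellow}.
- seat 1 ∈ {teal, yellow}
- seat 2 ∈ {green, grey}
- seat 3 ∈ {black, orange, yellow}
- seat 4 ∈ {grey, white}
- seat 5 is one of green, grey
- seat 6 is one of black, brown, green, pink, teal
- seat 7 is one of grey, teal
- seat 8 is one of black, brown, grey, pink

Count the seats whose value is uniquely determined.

The 2 variables seat 2 and seat 5 are confined to {green, grey}, which locks those values in; drop them from seat 4, seat 6, seat 7, seat 8.
That leaves seat 4 = white.
seat 7 has just one choice, so seat 7 = teal. Eliminate teal elsewhere: seat 1, seat 6.
seat 1 has just one choice, so seat 1 = yellow. Remove yellow from seat 3.
Determined: seat 1=yellow, seat 4=white, seat 7=teal. The other seats each still have more than one consistent value. That makes 3.

3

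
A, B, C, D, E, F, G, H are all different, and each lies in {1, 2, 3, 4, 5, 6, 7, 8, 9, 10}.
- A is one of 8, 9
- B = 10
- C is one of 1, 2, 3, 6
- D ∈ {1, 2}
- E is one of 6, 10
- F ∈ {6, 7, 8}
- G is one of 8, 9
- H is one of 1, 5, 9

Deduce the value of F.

7

B has just one choice, so B = 10. Strike 10 from E.
E must be 6 (only option left). Strike 6 from C, F.
The 2 variables A and G are confined to {8, 9}, which locks those values in; drop them from F, H.
So F = 7.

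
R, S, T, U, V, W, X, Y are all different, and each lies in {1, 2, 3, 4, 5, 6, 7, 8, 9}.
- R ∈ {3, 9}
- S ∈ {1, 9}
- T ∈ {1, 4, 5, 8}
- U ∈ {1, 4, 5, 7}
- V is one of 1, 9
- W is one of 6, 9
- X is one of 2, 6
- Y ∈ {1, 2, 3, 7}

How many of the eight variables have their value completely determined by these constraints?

The 2 variables S and V are confined to {1, 9}, which locks those values in; drop them from R, T, U, W, Y.
R must be 3 (only option left). Eliminate 3 elsewhere: Y.
W must be 6 (only option left). Strike 6 from X.
That leaves X = 2. Strike 2 from Y.
That leaves Y = 7. Eliminate 7 elsewhere: U.
Determined: R=3, W=6, X=2, Y=7. The other variables each still have more than one consistent value. That makes 4.

4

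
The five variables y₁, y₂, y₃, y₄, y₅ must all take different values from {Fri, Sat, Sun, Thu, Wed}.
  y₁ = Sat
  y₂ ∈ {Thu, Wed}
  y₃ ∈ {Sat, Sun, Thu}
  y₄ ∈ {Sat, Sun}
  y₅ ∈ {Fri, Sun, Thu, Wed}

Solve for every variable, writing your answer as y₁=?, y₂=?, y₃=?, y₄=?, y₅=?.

y₁=Sat, y₂=Wed, y₃=Thu, y₄=Sun, y₅=Fri

y₁ must be Sat (only option left). So y₃, y₄ can't be Sat.
y₄ must be Sun (only option left). Strike Sun from y₃, y₅.
y₃'s domain is down to {Thu}, so y₃ = Thu. Strike Thu from y₂, y₅.
y₂ has just one choice, so y₂ = Wed. Remove Wed from y₅.
y₅'s domain is down to {Fri}, so y₅ = Fri.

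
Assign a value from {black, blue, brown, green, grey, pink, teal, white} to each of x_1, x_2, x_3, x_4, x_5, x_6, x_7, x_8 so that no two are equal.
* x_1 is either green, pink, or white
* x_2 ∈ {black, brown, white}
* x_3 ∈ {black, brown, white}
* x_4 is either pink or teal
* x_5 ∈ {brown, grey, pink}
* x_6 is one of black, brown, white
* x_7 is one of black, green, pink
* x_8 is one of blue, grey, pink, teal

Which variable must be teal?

The 8 variables draw from only 8 values {black, blue, brown, green, grey, pink, teal, white}, so each is used; only x_8 can be blue, hence x_8 = blue.
The 7 still-open variables draw from only 7 values {black, brown, green, grey, pink, teal, white}, so each is used; only x_5 can be grey, hence x_5 = grey.
The 6 still-open variables draw from only 6 values {black, brown, green, pink, teal, white}, so each is used; only x_4 can be teal, hence x_4 = teal.

x_4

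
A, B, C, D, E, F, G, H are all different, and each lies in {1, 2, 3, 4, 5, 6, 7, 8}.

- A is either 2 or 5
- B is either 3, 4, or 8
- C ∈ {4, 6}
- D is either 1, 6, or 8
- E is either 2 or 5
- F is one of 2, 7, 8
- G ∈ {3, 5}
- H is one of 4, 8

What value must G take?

3

The 8 variables together cover exactly {1, 2, 3, 4, 5, 6, 7, 8} — 8 values for 8 variables — and 1 appears only in D's list, so D = 1.
The 7 still-open variables draw from only 7 values {2, 3, 4, 5, 6, 7, 8}, so each is used; only C can be 6, hence C = 6.
Among the 6 still-open variables, 7 fits only F (and all 6 values in {2, 3, 4, 5, 7, 8} must be used), so F = 7.
The 2 variables A and E are confined to {2, 5}, which locks those values in; drop them from G.
So G = 3.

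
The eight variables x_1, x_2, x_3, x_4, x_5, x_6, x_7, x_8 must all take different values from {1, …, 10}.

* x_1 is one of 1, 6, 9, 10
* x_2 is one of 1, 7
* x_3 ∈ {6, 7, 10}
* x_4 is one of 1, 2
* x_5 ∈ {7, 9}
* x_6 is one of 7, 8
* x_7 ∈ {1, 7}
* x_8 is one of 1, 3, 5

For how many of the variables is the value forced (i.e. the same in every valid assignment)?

3

The 2 variables x_2 and x_7 are confined to {1, 7}, which locks those values in; drop them from x_1, x_3, x_4, x_5, x_6, x_8.
That leaves x_4 = 2.
x_5's domain is down to {9}, so x_5 = 9. So x_1 can't be 9.
That leaves x_6 = 8.
Determined: x_4=2, x_5=9, x_6=8. The other variables each still have more than one consistent value. That makes 3.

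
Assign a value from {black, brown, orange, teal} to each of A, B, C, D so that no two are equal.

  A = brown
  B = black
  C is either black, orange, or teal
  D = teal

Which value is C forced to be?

A's domain is down to {brown}, so A = brown.
B has just one choice, so B = black. Remove black from C.
D has just one choice, so D = teal. Strike teal from C.
So C = orange.

orange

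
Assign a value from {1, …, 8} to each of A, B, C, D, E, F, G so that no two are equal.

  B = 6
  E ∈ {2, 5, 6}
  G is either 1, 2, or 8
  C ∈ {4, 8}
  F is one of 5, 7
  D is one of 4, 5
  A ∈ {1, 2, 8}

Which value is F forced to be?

B's domain is down to {6}, so B = 6. Strike 6 from E.
Among the 6 still-open variables, 7 fits only F (and all 6 values in {1, 2, 4, 5, 7, 8} must be used), so F = 7.

7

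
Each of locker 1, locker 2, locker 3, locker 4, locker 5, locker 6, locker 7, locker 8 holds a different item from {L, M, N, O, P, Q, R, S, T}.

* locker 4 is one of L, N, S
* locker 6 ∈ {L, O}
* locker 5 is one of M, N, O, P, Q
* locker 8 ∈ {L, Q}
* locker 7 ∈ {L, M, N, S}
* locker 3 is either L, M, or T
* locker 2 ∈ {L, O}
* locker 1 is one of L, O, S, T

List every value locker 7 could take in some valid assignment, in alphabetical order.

Among the 8 variables, P fits only locker 5 (and all 8 values in {L, M, N, O, P, Q, S, T} must be used), so locker 5 = P.
The 7 still-open variables draw from only 7 values {L, M, N, O, Q, S, T}, so each is used; only locker 8 can be Q, hence locker 8 = Q.
locker 2 and locker 6 between them cover only {L, O} — a naked pair. Remove those values from locker 1, locker 3, locker 4, locker 7.
No further eliminations apply; locker 7 can still be any of M, N, S.

M, N, S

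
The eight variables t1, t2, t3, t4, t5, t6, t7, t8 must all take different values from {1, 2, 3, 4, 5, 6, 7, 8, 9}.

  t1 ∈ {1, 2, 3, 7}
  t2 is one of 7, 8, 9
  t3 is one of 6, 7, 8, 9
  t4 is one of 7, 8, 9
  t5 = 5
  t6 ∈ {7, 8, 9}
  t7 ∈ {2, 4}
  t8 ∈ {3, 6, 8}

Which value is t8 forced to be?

3

t5 has just one choice, so t5 = 5.
t2, t4, t6 between them cover only {7, 8, 9} — a naked triple. Remove those values from t1, t3, t8.
t3 must be 6 (only option left). Remove 6 from t8.
So t8 = 3.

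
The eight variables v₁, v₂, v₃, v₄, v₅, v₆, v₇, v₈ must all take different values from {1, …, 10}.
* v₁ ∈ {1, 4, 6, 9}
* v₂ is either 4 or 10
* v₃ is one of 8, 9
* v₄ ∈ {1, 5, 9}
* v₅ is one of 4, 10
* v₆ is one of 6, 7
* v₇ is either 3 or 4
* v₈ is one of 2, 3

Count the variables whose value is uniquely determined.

v₂ and v₅ share exactly the 2 values {4, 10}; by pigeonhole those values go to them, so strike 4, 10 from v₁, v₇.
v₇ must be 3 (only option left). Eliminate 3 elsewhere: v₈.
That leaves v₈ = 2.
Determined: v₇=3, v₈=2. The other variables each still have more than one consistent value. That makes 2.

2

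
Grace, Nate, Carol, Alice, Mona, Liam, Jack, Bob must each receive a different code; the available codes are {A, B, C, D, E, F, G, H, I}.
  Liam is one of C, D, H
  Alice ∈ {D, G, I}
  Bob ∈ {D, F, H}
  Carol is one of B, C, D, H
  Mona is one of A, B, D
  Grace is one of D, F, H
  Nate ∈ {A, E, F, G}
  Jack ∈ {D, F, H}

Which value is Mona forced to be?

Grace, Jack, Bob share exactly the 3 values {D, F, H}; by pigeonhole those values go to them, so strike D, F, H from Nate, Carol, Alice, Mona, Liam.
That leaves Liam = C. Remove C from Carol.
Carol's domain is down to {B}, so Carol = B. So Mona can't be B.
So Mona = A.

A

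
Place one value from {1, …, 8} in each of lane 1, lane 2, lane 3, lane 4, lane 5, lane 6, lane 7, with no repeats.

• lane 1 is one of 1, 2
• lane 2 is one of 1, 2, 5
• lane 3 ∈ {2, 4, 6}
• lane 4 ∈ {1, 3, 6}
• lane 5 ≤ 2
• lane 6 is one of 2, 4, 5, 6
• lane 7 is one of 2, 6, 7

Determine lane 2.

The 7 variables draw from only 7 values {1, 2, 3, 4, 5, 6, 7}, so each is used; only lane 4 can be 3, hence lane 4 = 3.
Among the 6 still-open variables, 7 fits only lane 7 (and all 6 values in {1, 2, 4, 5, 6, 7} must be used), so lane 7 = 7.
The 2 variables lane 1 and lane 5 are confined to {1, 2}, which locks those values in; drop them from lane 2, lane 3, lane 6.
So lane 2 = 5.

5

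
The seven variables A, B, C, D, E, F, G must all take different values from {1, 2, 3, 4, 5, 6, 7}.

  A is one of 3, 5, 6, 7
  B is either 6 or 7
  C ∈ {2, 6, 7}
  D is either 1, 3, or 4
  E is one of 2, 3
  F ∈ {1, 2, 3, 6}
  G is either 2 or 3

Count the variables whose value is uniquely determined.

The 7 variables draw from only 7 values {1, 2, 3, 4, 5, 6, 7}, so each is used; only D can be 4, hence D = 4.
The 6 still-open variables draw from only 6 values {1, 2, 3, 5, 6, 7}, so each is used; only F can be 1, hence F = 1.
The 5 still-open variables together cover exactly {2, 3, 5, 6, 7} — 5 values for 5 variables — and 5 appears only in A's list, so A = 5.
E and G share exactly the 2 values {2, 3}; by pigeonhole those values go to them, so strike 2, 3 from C.
Determined: A=5, D=4, F=1. The other variables each still have more than one consistent value. That makes 3.

3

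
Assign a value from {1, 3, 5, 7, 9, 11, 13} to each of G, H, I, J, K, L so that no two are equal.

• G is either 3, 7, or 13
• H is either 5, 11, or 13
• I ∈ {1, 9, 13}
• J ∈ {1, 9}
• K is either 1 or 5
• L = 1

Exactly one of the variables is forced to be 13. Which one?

I

L must be 1 (only option left). Eliminate 1 elsewhere: I, J, K.
J has just one choice, so J = 9. Remove 9 from I.
So 13 goes to I.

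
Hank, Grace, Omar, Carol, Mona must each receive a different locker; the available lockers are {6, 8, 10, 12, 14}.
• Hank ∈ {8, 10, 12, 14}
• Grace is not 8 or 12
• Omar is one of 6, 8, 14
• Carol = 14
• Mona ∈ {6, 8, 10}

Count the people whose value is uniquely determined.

Carol has just one choice, so Carol = 14. Strike 14 from Hank, Grace, Omar.
The 4 still-open variables draw from only 4 values {6, 8, 10, 12}, so each is used; only Hank can be 12, hence Hank = 12.
Determined: Hank=12, Carol=14. The other people each still have more than one consistent value. That makes 2.

2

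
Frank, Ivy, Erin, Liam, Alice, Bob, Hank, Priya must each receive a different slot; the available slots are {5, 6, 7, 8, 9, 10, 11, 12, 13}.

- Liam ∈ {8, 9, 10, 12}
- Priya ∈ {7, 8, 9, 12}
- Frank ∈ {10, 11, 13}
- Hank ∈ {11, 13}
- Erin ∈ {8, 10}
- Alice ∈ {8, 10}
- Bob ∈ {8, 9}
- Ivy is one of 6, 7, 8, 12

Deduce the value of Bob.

9

The 8 variables draw from only 8 values {6, 7, 8, 9, 10, 11, 12, 13}, so each is used; only Ivy can be 6, hence Ivy = 6.
The 7 still-open variables together cover exactly {7, 8, 9, 10, 11, 12, 13} — 7 values for 7 variables — and 7 appears only in Priya's list, so Priya = 7.
Among the 6 still-open variables, 12 fits only Liam (and all 6 values in {8, 9, 10, 11, 12, 13} must be used), so Liam = 12.
Among the 5 still-open variables, 9 fits only Bob (and all 5 values in {8, 9, 10, 11, 13} must be used), so Bob = 9.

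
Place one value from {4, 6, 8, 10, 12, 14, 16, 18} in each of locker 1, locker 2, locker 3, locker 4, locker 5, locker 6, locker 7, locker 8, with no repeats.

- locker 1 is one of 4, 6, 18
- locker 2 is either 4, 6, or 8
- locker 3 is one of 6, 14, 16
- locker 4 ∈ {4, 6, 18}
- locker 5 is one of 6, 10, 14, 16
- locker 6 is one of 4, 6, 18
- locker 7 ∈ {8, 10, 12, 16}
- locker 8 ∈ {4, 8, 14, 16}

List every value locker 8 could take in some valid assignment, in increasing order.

Among the 8 variables, 12 fits only locker 7 (and all 8 values in {4, 6, 8, 10, 12, 14, 16, 18} must be used), so locker 7 = 12.
The 7 still-open variables draw from only 7 values {4, 6, 8, 10, 14, 16, 18}, so each is used; only locker 5 can be 10, hence locker 5 = 10.
locker 1, locker 4, locker 6 between them cover only {4, 6, 18} — a naked triple. Remove those values from locker 2, locker 3, locker 8.
locker 2's domain is down to {8}, so locker 2 = 8. So locker 8 can't be 8.
No further eliminations apply; locker 8 can still be any of 14, 16.

14, 16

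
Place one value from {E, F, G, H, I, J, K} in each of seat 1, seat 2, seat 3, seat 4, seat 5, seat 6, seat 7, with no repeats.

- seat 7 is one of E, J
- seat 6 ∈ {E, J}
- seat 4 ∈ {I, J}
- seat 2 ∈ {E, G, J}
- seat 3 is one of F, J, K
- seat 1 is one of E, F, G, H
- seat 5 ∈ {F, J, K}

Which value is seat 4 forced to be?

I

Among the 7 variables, H fits only seat 1 (and all 7 values in {E, F, G, H, I, J, K} must be used), so seat 1 = H.
Among the 6 still-open variables, G fits only seat 2 (and all 6 values in {E, F, G, I, J, K} must be used), so seat 2 = G.
Among the 5 still-open variables, I fits only seat 4 (and all 5 values in {E, F, I, J, K} must be used), so seat 4 = I.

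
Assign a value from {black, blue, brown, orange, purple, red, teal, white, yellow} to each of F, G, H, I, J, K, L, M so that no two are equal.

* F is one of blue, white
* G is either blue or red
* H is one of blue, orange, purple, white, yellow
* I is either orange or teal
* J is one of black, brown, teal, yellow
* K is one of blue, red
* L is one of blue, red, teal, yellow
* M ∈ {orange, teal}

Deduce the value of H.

purple

G and K share exactly the 2 values {blue, red}; by pigeonhole those values go to them, so strike blue, red from F, H, L.
F has just one choice, so F = white. Remove white from H.
I and M between them cover only {orange, teal} — a naked pair. Remove those values from H, J, L.
L has just one choice, so L = yellow. Remove yellow from H, J.
So H = purple.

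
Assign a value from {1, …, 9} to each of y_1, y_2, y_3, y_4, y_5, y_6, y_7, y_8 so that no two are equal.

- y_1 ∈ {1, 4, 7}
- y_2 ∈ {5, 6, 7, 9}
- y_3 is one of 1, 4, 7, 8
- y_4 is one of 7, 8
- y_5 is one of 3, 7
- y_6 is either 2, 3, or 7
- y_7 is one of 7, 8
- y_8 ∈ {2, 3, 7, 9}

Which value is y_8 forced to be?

y_4 and y_7 between them cover only {7, 8} — a naked pair. Remove those values from y_1, y_2, y_3, y_5, y_6, y_8.
That leaves y_5 = 3. So y_6, y_8 can't be 3.
That leaves y_6 = 2. Strike 2 from y_8.
So y_8 = 9.

9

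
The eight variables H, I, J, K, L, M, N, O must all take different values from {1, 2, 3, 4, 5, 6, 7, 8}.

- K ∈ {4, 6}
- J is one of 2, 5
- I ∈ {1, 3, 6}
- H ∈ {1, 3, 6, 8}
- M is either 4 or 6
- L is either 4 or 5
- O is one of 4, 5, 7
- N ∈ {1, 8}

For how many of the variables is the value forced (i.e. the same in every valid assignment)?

The 8 variables draw from only 8 values {1, 2, 3, 4, 5, 6, 7, 8}, so each is used; only J can be 2, hence J = 2.
Among the 7 still-open variables, 7 fits only O (and all 7 values in {1, 3, 4, 5, 6, 7, 8} must be used), so O = 7.
The 6 still-open variables draw from only 6 values {1, 3, 4, 5, 6, 8}, so each is used; only L can be 5, hence L = 5.
K and M share exactly the 2 values {4, 6}; by pigeonhole those values go to them, so strike 4, 6 from H, I.
Determined: J=2, L=5, O=7. The other variables each still have more than one consistent value. That makes 3.

3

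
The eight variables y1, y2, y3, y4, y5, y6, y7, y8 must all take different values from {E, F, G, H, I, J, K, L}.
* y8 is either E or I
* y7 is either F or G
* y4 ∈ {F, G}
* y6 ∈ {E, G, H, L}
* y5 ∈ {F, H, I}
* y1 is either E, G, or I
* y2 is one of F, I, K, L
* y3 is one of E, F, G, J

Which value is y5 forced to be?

Among the 8 variables, J fits only y3 (and all 8 values in {E, F, G, H, I, J, K, L} must be used), so y3 = J.
Among the 7 still-open variables, K fits only y2 (and all 7 values in {E, F, G, H, I, K, L} must be used), so y2 = K.
The 6 still-open variables draw from only 6 values {E, F, G, H, I, L}, so each is used; only y6 can be L, hence y6 = L.
The 5 still-open variables draw from only 5 values {E, F, G, H, I}, so each is used; only y5 can be H, hence y5 = H.

H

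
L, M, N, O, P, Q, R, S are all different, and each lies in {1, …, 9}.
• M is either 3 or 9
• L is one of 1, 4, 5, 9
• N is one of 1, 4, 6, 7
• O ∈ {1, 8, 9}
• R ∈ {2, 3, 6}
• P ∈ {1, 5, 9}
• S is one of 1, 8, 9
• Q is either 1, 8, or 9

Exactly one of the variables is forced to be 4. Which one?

L

The 3 variables O, Q, S are confined to {1, 8, 9}, which locks those values in; drop them from L, M, N, P.
M's domain is down to {3}, so M = 3. Strike 3 from R.
P's domain is down to {5}, so P = 5. Eliminate 5 elsewhere: L.
So 4 goes to L.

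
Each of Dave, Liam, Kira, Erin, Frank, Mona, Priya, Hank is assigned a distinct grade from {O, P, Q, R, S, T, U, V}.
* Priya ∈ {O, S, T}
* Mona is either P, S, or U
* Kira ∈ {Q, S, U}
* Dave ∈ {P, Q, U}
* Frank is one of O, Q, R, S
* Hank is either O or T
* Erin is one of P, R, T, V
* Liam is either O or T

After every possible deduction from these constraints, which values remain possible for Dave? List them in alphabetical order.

Among the 8 variables, V fits only Erin (and all 8 values in {O, P, Q, R, S, T, U, V} must be used), so Erin = V.
Among the 7 still-open variables, R fits only Frank (and all 7 values in {O, P, Q, R, S, T, U} must be used), so Frank = R.
Liam and Hank share exactly the 2 values {O, T}; by pigeonhole those values go to them, so strike O, T from Priya.
Priya has just one choice, so Priya = S. Remove S from Kira, Mona.
No further eliminations apply; Dave can still be any of P, Q, U.

P, Q, U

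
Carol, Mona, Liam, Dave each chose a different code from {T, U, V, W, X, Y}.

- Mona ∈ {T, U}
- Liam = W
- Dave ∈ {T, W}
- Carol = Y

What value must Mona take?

U

Carol must be Y (only option left).
Liam must be W (only option left). Strike W from Dave.
Dave has just one choice, so Dave = T. So Mona can't be T.
So Mona = U.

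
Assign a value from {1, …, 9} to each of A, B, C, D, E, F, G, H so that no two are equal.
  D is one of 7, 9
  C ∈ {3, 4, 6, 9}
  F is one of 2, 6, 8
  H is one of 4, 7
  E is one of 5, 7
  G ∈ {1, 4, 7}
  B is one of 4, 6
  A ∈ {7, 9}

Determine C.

3

The 2 variables A and D are confined to {7, 9}, which locks those values in; drop them from C, E, G, H.
That leaves E = 5.
H's domain is down to {4}, so H = 4. So B, C, G can't be 4.
B has just one choice, so B = 6. So C, F can't be 6.
So C = 3.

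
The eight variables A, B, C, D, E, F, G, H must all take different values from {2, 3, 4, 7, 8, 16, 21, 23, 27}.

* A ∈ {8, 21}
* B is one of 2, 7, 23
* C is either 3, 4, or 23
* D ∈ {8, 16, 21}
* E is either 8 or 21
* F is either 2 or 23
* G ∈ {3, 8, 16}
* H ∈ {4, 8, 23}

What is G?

3

The 8 variables together cover exactly {2, 3, 4, 7, 8, 16, 21, 23} — 8 values for 8 variables — and 7 appears only in B's list, so B = 7.
The 7 still-open variables draw from only 7 values {2, 3, 4, 8, 16, 21, 23}, so each is used; only F can be 2, hence F = 2.
The 2 variables A and E are confined to {8, 21}, which locks those values in; drop them from D, G, H.
D must be 16 (only option left). Remove 16 from G.
So G = 3.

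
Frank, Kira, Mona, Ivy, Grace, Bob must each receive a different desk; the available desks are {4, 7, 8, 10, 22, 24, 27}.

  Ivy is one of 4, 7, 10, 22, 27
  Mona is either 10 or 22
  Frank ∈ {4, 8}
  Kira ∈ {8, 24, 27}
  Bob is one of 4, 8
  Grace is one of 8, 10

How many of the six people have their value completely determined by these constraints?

2

Frank and Bob share exactly the 2 values {4, 8}; by pigeonhole those values go to them, so strike 4, 8 from Kira, Ivy, Grace.
That leaves Grace = 10. Strike 10 from Mona, Ivy.
Mona's domain is down to {22}, so Mona = 22. Remove 22 from Ivy.
Determined: Mona=22, Grace=10. The other people each still have more than one consistent value. That makes 2.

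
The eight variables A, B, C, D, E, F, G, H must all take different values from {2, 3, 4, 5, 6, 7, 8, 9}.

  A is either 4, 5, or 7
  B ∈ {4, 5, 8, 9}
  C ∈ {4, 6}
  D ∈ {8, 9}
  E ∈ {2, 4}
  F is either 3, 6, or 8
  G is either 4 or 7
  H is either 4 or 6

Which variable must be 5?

The 8 variables draw from only 8 values {2, 3, 4, 5, 6, 7, 8, 9}, so each is used; only E can be 2, hence E = 2.
The 7 still-open variables together cover exactly {3, 4, 5, 6, 7, 8, 9} — 7 values for 7 variables — and 3 appears only in F's list, so F = 3.
C and H share exactly the 2 values {4, 6}; by pigeonhole those values go to them, so strike 4, 6 from A, B, G.
G's domain is down to {7}, so G = 7. Strike 7 from A.
So 5 goes to A.

A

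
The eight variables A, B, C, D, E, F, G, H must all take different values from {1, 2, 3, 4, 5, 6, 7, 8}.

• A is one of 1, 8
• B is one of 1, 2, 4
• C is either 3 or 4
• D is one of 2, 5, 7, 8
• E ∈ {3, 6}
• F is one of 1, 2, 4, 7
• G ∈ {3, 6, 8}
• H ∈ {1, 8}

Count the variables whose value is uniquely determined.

4

Among the 8 variables, 5 fits only D (and all 8 values in {1, 2, 3, 4, 5, 6, 7, 8} must be used), so D = 5.
The 7 still-open variables together cover exactly {1, 2, 3, 4, 6, 7, 8} — 7 values for 7 variables — and 7 appears only in F's list, so F = 7.
Among the 6 still-open variables, 2 fits only B (and all 6 values in {1, 2, 3, 4, 6, 8} must be used), so B = 2.
The 5 still-open variables together cover exactly {1, 3, 4, 6, 8} — 5 values for 5 variables — and 4 appears only in C's list, so C = 4.
A and H between them cover only {1, 8} — a naked pair. Remove those values from G.
Determined: B=2, C=4, D=5, F=7. The other variables each still have more than one consistent value. That makes 4.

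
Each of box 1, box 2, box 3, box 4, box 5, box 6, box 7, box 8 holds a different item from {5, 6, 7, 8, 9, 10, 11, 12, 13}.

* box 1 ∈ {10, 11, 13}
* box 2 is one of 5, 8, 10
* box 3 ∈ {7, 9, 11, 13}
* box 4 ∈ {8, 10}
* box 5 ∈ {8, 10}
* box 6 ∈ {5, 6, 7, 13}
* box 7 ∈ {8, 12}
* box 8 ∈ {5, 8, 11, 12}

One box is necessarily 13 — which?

The 2 variables box 4 and box 5 are confined to {8, 10}, which locks those values in; drop them from box 1, box 2, box 7, box 8.
box 2 has just one choice, so box 2 = 5. Strike 5 from box 6, box 8.
box 7 has just one choice, so box 7 = 12. Strike 12 from box 8.
box 8 must be 11 (only option left). So box 1, box 3 can't be 11.
So 13 goes to box 1.

box 1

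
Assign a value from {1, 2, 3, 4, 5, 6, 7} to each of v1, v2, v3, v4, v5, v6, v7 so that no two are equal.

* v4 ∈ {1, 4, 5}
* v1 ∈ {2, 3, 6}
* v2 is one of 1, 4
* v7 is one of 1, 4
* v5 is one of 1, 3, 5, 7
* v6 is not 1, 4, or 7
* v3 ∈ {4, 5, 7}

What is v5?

v2 and v7 between them cover only {1, 4} — a naked pair. Remove those values from v3, v4, v5.
v4's domain is down to {5}, so v4 = 5. Remove 5 from v3, v5, v6.
That leaves v3 = 7. Remove 7 from v5.
So v5 = 3.

3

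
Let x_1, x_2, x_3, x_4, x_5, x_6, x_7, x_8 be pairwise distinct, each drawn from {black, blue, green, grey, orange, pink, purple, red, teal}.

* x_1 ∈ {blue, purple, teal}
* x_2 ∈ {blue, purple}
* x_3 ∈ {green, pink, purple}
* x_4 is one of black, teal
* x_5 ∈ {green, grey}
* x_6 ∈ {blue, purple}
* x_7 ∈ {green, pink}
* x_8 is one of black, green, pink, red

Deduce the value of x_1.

The 8 variables draw from only 8 values {black, blue, green, grey, pink, purple, red, teal}, so each is used; only x_5 can be grey, hence x_5 = grey.
The 7 still-open variables draw from only 7 values {black, blue, green, pink, purple, red, teal}, so each is used; only x_8 can be red, hence x_8 = red.
Among the 6 still-open variables, black fits only x_4 (and all 6 values in {black, blue, green, pink, purple, teal} must be used), so x_4 = black.
The 5 still-open variables draw from only 5 values {blue, green, pink, purple, teal}, so each is used; only x_1 can be teal, hence x_1 = teal.

teal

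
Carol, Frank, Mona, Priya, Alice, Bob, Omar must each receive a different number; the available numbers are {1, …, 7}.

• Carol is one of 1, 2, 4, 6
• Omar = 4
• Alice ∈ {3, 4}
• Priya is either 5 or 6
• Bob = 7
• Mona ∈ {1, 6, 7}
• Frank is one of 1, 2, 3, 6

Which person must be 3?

Alice

Bob's domain is down to {7}, so Bob = 7. So Mona can't be 7.
Omar must be 4 (only option left). Remove 4 from Carol, Alice.
So 3 goes to Alice.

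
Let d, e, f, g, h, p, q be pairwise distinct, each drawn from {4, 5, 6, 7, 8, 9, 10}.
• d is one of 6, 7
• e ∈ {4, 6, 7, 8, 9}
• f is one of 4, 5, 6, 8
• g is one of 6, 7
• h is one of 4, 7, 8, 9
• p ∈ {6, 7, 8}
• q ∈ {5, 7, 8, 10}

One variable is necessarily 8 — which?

The 7 variables draw from only 7 values {4, 5, 6, 7, 8, 9, 10}, so each is used; only q can be 10, hence q = 10.
The 6 still-open variables together cover exactly {4, 5, 6, 7, 8, 9} — 6 values for 6 variables — and 5 appears only in f's list, so f = 5.
d and g between them cover only {6, 7} — a naked pair. Remove those values from e, h, p.
So 8 goes to p.

p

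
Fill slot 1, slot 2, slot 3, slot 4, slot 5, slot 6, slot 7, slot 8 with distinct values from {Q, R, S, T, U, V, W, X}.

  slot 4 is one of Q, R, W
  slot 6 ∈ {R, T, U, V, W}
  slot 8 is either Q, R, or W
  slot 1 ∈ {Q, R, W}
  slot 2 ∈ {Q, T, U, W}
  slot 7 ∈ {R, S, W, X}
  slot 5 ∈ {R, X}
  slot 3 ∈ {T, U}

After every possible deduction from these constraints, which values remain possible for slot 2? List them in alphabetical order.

T, U

Among the 8 variables, S fits only slot 7 (and all 8 values in {Q, R, S, T, U, V, W, X} must be used), so slot 7 = S.
Among the 7 still-open variables, V fits only slot 6 (and all 7 values in {Q, R, T, U, V, W, X} must be used), so slot 6 = V.
The 6 still-open variables together cover exactly {Q, R, T, U, W, X} — 6 values for 6 variables — and X appears only in slot 5's list, so slot 5 = X.
slot 1, slot 4, slot 8 between them cover only {Q, R, W} — a naked triple. Remove those values from slot 2.
No further eliminations apply; slot 2 can still be any of T, U.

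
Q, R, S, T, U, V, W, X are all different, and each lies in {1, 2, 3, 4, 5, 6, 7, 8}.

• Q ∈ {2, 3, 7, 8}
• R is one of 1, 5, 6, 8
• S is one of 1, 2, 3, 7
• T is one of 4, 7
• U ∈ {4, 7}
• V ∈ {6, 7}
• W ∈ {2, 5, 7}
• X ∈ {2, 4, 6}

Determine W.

5

T and U between them cover only {4, 7} — a naked pair. Remove those values from Q, S, V, W, X.
That leaves V = 6. Strike 6 from R, X.
X's domain is down to {2}, so X = 2. So Q, S, W can't be 2.
So W = 5.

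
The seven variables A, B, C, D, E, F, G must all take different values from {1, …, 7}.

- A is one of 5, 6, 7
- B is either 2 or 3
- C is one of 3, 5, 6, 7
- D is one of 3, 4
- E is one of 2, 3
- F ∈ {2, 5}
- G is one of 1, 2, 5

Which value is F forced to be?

The 7 variables draw from only 7 values {1, 2, 3, 4, 5, 6, 7}, so each is used; only G can be 1, hence G = 1.
Among the 6 still-open variables, 4 fits only D (and all 6 values in {2, 3, 4, 5, 6, 7} must be used), so D = 4.
B and E share exactly the 2 values {2, 3}; by pigeonhole those values go to them, so strike 2, 3 from C, F.
So F = 5.

5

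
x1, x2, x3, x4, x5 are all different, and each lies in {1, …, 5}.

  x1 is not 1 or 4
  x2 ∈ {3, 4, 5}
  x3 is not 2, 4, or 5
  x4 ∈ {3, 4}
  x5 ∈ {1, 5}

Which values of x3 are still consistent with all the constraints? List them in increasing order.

1, 3

Among the 5 variables, 2 fits only x1 (and all 5 values in {1, 2, 3, 4, 5} must be used), so x1 = 2.
No further eliminations apply; x3 can still be any of 1, 3.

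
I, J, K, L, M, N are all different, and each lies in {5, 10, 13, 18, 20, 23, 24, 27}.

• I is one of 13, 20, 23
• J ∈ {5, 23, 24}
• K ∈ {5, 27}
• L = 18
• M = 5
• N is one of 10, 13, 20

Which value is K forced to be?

L's domain is down to {18}, so L = 18.
M's domain is down to {5}, so M = 5. Strike 5 from J, K.
So K = 27.

27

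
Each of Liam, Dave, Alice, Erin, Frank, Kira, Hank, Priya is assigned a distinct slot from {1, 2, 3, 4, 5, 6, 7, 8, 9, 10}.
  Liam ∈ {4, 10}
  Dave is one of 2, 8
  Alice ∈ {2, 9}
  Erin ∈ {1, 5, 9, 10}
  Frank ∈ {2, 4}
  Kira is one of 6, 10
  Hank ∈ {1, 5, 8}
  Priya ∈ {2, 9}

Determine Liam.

The 8 variables together cover exactly {1, 2, 4, 5, 6, 8, 9, 10} — 8 values for 8 variables — and 6 appears only in Kira's list, so Kira = 6.
The 2 variables Alice and Priya are confined to {2, 9}, which locks those values in; drop them from Dave, Erin, Frank.
Dave has just one choice, so Dave = 8. So Hank can't be 8.
Frank must be 4 (only option left). Eliminate 4 elsewhere: Liam.
So Liam = 10.

10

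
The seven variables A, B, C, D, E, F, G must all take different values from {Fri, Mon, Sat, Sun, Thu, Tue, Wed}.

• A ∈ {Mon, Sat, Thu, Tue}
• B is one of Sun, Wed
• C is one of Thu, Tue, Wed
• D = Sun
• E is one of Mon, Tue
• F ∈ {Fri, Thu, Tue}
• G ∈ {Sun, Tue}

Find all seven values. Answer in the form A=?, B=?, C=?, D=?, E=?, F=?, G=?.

D must be Sun (only option left). So B, G can't be Sun.
That leaves G = Tue. Remove Tue from A, C, E, F.
B must be Wed (only option left). Strike Wed from C.
C's domain is down to {Thu}, so C = Thu. Strike Thu from A, F.
That leaves E = Mon. Remove Mon from A.
That leaves F = Fri.
A's domain is down to {Sat}, so A = Sat.

A=Sat, B=Wed, C=Thu, D=Sun, E=Mon, F=Fri, G=Tue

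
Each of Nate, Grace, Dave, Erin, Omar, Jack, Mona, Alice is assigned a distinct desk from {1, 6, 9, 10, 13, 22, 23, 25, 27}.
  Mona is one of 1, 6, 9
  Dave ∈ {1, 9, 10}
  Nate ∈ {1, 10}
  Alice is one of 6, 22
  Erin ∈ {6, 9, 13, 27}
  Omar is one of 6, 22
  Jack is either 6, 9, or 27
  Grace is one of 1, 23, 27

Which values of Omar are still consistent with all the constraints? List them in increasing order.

6, 22

Among the 8 variables, 13 fits only Erin (and all 8 values in {1, 6, 9, 10, 13, 22, 23, 27} must be used), so Erin = 13.
The 7 still-open variables draw from only 7 values {1, 6, 9, 10, 22, 23, 27}, so each is used; only Grace can be 23, hence Grace = 23.
The 6 still-open variables draw from only 6 values {1, 6, 9, 10, 22, 27}, so each is used; only Jack can be 27, hence Jack = 27.
The 2 variables Omar and Alice are confined to {6, 22}, which locks those values in; drop them from Mona.
No further eliminations apply; Omar can still be any of 6, 22.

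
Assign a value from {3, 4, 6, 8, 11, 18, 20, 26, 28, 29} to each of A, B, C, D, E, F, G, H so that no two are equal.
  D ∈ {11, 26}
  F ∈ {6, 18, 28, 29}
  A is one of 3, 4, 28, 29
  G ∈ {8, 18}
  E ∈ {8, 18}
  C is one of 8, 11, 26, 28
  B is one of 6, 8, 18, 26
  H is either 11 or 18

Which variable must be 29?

The 2 variables E and G are confined to {8, 18}, which locks those values in; drop them from B, C, F, H.
H has just one choice, so H = 11. So C, D can't be 11.
D must be 26 (only option left). Strike 26 from B, C.
That leaves B = 6. So F can't be 6.
C must be 28 (only option left). Eliminate 28 elsewhere: A, F.
So 29 goes to F.

F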